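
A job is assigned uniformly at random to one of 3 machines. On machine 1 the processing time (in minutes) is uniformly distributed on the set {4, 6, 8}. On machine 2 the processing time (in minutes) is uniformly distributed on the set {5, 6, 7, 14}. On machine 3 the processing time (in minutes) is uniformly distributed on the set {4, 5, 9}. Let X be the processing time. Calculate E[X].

E[X | machine 1] = (4+6+8)/3 = 6.
E[X | machine 2] = (5+6+7+14)/4 = 8.
E[X | machine 3] = (4+5+9)/3 = 6.
E[X] = (1/3)·(6) + (1/3)·(8) + (1/3)·(6) = 20/3.

20/3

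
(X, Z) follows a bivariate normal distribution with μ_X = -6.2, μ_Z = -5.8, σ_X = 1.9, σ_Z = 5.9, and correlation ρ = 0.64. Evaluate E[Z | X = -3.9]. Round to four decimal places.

-1.2291

E[Z | X=x] = μ_Z + ρ(σ_Z/σ_X)(x − μ_X) for jointly normal variables.
E[Z | X=-3.9] = -5.8 + (0.64)·(5.9/1.9)·(-3.9 − (-6.2)) = -5.8 + (1.987368)·(2.3) = -1.2291.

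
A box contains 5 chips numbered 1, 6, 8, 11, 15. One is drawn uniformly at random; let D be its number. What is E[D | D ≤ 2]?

P(D ≤ 2) = 1/5.
Σ over the event: 1·1/5 = 1/5.
E[D | D ≤ 2] = (1/5) / (1/5) = 1.

1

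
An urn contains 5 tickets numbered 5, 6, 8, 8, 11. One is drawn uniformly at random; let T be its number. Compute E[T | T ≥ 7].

P(T ≥ 7) = 3/5.
Σ over the event: 8·2/5 + 11·1/5 = 27/5.
E[T | T ≥ 7] = (27/5) / (3/5) = 9.

9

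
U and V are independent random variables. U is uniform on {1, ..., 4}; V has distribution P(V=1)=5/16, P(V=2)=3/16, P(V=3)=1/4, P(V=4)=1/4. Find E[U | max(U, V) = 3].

P(max(U, V) = 3) = 5/16.
Summing U·P(x,y) over outcomes with max(U, V) = 3 gives 3/4.
E[U | max(U, V) = 3] = (3/4) / (5/16) = 12/5.

12/5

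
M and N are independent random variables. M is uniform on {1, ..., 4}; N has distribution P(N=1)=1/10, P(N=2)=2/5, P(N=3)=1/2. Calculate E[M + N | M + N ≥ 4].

179/34

P(M + N ≥ 4) = 17/20.
Summing (M+N)·P(x,y) over outcomes with M + N ≥ 4 gives 179/40.
E[M + N | M + N ≥ 4] = (179/40) / (17/20) = 179/34.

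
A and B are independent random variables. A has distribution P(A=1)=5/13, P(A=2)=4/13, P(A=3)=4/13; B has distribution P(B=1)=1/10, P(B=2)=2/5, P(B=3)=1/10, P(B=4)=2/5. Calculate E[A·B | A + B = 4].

91/25

P(A + B = 4) = 5/26.
Summing AB·P(x,y) over outcomes with A + B = 4 gives 7/10.
E[A·B | A + B = 4] = (7/10) / (5/26) = 91/25.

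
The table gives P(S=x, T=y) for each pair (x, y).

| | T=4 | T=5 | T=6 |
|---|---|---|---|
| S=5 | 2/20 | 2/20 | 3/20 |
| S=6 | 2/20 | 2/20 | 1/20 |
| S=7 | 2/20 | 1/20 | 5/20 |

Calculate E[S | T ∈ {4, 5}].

65/11

P(T ∈ {4, 5}) = 11/20.
Σ S·P over the event = 5·(2/20) + 5·(2/20) + 6·(2/20) + 6·(2/20) + 7·(2/20) + 7·(1/20) = 13/4.
E[S | T ∈ {4, 5}] = (13/4) / (11/20) = 65/11.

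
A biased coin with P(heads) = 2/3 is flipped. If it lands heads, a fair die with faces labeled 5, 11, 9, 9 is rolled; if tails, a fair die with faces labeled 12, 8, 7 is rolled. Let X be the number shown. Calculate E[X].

26/3

E[X | heads] = (5+11+9+9)/4 = 17/2.
E[X | tails] = (12+8+7)/3 = 9.
By the law of total expectation,
E[X] = (2/3)·(17/2) + (1/3)·(9) = 26/3.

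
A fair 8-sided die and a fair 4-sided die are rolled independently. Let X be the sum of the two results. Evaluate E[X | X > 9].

32/3

P(X > 9) = 3/16.
Σ over the event: 10·3/32 + 11·1/16 + 12·1/32 = 2.
E[X | X > 9] = (2) / (3/16) = 32/3.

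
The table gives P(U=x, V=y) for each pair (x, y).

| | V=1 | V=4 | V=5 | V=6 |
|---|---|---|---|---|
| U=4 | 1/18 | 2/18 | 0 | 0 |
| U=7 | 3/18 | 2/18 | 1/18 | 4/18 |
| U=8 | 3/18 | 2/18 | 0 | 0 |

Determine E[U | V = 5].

P(V = 5) = 1/18.
Σ U·P over the event = 7·(1/18) = 7/18.
E[U | V = 5] = (7/18) / (1/18) = 7.

7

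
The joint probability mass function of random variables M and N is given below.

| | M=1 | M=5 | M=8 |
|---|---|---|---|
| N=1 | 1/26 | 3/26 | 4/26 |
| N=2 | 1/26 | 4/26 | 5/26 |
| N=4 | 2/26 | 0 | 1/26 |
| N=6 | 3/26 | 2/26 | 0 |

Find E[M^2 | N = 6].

53/5

P(N = 6) = 5/26.
Σ M^2·P over the event = 1·(3/26) + 25·(2/26) = 53/26.
E[M^2 | N = 6] = (53/26) / (5/26) = 53/5.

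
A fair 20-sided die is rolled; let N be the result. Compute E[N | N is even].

11

Given N is even, N is equally likely to be any of {2, 4, 6, 8, 10, 12, 14, 16, 18, 20}.
E[N | N is even] = (2 + 4 + 6 + 8 + 10 + 12 + 14 + 16 + 18 + 20) / 10 = 11.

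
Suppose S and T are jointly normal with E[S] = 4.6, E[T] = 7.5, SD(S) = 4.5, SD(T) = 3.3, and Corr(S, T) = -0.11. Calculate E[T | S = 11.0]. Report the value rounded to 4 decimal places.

For a bivariate normal, E[T | S=x] = μ_T + ρ·(σ_T/σ_S)·(x − μ_S).
E[T | S=11.0] = 7.5 + (-0.11)·(3.3/4.5)·(11.0 − (4.6)) = 7.5 + (-0.080667)·(6.4) = 6.9837.

6.9837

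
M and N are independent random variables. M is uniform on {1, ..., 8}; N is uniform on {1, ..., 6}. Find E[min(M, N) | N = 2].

Outcomes with N = 2: (1,2), (2,2), (3,2), (4,2), (5,2), (6,2), (7,2), (8,2), each with probability 1/48.
E[min(M, N) | N = 2] = (1 + 2 + 2 + 2 + 2 + 2 + 2 + 2) / 8 = 15/8.

15/8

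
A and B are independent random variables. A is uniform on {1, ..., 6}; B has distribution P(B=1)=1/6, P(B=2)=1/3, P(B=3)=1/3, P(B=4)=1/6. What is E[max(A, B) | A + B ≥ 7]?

77/15

P(A + B ≥ 7) = 5/12.
Summing max(A,B)·P(x,y) over outcomes with A + B ≥ 7 gives 77/36.
E[max(A, B) | A + B ≥ 7] = (77/36) / (5/12) = 77/15.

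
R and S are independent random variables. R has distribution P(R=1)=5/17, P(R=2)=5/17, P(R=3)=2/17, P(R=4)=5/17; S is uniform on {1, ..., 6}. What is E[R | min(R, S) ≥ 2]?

3

P(min(R, S) ≥ 2) = 10/17.
Summing R·P(x,y) over outcomes with min(R, S) ≥ 2 gives 30/17.
E[R | min(R, S) ≥ 2] = (30/17) / (10/17) = 3.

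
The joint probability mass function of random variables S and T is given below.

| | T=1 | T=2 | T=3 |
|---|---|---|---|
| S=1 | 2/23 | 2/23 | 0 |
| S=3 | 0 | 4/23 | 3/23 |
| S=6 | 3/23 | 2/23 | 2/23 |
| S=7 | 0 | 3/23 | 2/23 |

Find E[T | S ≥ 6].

P(S ≥ 6) = 12/23.
Σ T·P over the event = 1·(3/23) + 2·(2/23) + 3·(2/23) + 2·(3/23) + 3·(2/23) = 25/23.
E[T | S ≥ 6] = (25/23) / (12/23) = 25/12.

25/12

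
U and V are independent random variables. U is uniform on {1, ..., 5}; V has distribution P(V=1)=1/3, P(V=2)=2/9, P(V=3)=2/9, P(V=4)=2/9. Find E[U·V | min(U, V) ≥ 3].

14

P(min(U, V) ≥ 3) = 4/15.
Summing UV·P(x,y) over outcomes with min(U, V) ≥ 3 gives 56/15.
E[U·V | min(U, V) ≥ 3] = (56/15) / (4/15) = 14.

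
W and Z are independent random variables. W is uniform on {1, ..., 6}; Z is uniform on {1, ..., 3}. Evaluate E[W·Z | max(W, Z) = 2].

8/3

Outcomes with max(W, Z) = 2: (1,2), (2,1), (2,2), each with probability 1/18.
E[W·Z | max(W, Z) = 2] = (2 + 2 + 4) / 3 = 8/3.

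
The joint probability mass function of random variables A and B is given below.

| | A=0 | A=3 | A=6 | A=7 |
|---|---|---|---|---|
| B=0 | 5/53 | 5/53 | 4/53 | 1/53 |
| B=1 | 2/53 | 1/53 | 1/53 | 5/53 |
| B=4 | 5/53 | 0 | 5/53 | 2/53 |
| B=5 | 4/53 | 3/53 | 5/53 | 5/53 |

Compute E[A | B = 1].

44/9

P(B = 1) = 9/53.
Σ A·P over the event = 0·(2/53) + 3·(1/53) + 6·(1/53) + 7·(5/53) = 44/53.
E[A | B = 1] = (44/53) / (9/53) = 44/9.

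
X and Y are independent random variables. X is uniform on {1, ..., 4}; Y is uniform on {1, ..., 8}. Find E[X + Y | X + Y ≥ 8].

66/7

P(X + Y ≥ 8) = 7/16.
Summing (X+Y)·P(x,y) over outcomes with X + Y ≥ 8 gives 33/8.
E[X + Y | X + Y ≥ 8] = (33/8) / (7/16) = 66/7.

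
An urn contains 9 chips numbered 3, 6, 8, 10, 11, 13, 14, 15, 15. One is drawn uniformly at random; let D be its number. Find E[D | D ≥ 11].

P(D ≥ 11) = 5/9.
Σ over the event: 11·1/9 + 13·1/9 + 14·1/9 + 15·2/9 = 68/9.
E[D | D ≥ 11] = (68/9) / (5/9) = 68/5.

68/5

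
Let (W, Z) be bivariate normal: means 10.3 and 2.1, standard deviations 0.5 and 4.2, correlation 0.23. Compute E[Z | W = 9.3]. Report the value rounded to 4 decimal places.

0.1680

E[Z | W=x] = μ_Z + ρ(σ_Z/σ_W)(x − μ_W) for jointly normal variables.
E[Z | W=9.3] = 2.1 + (0.23)·(4.2/0.5)·(9.3 − (10.3)) = 2.1 + (1.932)·(-1) = 0.1680.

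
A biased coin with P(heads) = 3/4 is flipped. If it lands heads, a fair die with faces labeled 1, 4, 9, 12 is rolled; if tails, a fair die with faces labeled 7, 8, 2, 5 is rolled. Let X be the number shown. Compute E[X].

E[X | heads] = (1+4+9+12)/4 = 13/2.
E[X | tails] = (7+8+2+5)/4 = 11/2.
E[X] = (3/4)·(13/2) + (1/4)·(11/2) = 25/4.

25/4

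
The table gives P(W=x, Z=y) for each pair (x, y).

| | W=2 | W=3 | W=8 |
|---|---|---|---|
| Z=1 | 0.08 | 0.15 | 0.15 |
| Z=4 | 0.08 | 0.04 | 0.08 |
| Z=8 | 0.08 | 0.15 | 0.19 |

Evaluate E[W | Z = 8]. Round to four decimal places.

P(Z = 8) = 0.42.
Summing W·P(W=x,Z=y) over the conditioning event gives 2.13.
E[W | Z = 8] = (2.13) / (0.42) = 5.0714.

5.0714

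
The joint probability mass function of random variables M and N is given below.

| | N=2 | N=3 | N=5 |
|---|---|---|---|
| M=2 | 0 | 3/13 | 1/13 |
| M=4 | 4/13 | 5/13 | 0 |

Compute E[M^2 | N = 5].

P(N = 5) = 1/13.
Σ M^2·P over the event = 4·(1/13) = 4/13.
E[M^2 | N = 5] = (4/13) / (1/13) = 4.

4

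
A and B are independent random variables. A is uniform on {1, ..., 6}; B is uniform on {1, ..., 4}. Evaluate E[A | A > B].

P(A > B) = 7/12.
Summing A·P(x,y) over outcomes with A > B gives 8/3.
E[A | A > B] = (8/3) / (7/12) = 32/7.

32/7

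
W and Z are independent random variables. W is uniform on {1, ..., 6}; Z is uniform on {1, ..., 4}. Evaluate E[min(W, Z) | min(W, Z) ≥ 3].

Outcomes with min(W, Z) ≥ 3: (3,3), (3,4), (4,3), (4,4), (5,3), (5,4), (6,3), (6,4), each with probability 1/24.
E[min(W, Z) | min(W, Z) ≥ 3] = (3 + 3 + 3 + 4 + 3 + 4 + 3 + 4) / 8 = 27/8.

27/8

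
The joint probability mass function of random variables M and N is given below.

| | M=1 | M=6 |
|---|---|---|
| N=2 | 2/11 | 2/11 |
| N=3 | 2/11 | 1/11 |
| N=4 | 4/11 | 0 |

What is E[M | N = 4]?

1

P(N = 4) = 4/11.
Summing M·P(M=x,N=y) over the conditioning event gives 4/11.
E[M | N = 4] = (4/11) / (4/11) = 1.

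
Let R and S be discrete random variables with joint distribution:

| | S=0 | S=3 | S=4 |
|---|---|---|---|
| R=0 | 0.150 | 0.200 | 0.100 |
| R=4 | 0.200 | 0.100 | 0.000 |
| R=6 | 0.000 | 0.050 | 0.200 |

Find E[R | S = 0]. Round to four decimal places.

P(S = 0) = 0.350.
Σ R·P over the event = 0·(0.150) + 4·(0.200) = 0.800.
E[R | S = 0] = (0.800) / (0.350) = 2.2857.

2.2857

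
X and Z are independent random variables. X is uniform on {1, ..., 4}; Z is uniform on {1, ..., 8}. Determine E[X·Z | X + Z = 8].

25/2

Outcomes with X + Z = 8: (1,7), (2,6), (3,5), (4,4), each with probability 1/32.
E[X·Z | X + Z = 8] = (7 + 12 + 15 + 16) / 4 = 25/2.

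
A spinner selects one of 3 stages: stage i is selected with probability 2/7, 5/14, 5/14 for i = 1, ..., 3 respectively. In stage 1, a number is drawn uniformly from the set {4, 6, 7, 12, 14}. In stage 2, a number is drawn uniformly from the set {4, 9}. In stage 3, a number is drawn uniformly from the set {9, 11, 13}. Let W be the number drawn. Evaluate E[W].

1219/140

E[W | stage 1] = (4+6+7+12+14)/5 = 43/5.
E[W | stage 2] = (4+9)/2 = 13/2.
E[W | stage 3] = (9+11+13)/3 = 11.
E[W] = (2/7)·(43/5) + (5/14)·(13/2) + (5/14)·(11) = 1219/140.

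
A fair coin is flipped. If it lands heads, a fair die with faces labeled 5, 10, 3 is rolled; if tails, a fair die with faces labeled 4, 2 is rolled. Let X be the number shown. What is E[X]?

9/2

E[X | heads] = (5+10+3)/3 = 6.
E[X | tails] = (4+2)/2 = 3.
By the law of total expectation,
E[X] = (1/2)·(6) + (1/2)·(3) = 9/2.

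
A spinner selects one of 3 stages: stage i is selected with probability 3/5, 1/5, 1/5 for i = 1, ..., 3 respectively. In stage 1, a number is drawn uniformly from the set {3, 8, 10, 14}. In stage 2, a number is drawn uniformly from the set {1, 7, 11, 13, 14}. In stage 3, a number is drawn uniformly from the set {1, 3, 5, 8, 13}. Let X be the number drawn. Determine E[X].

829/100

E[X | stage 1] = (3+8+10+14)/4 = 35/4.
E[X | stage 2] = (1+7+11+13+14)/5 = 46/5.
E[X | stage 3] = (1+3+5+8+13)/5 = 6.
By the law of total expectation,
E[X] = (3/5)·(35/4) + (1/5)·(46/5) + (1/5)·(6) = 829/100.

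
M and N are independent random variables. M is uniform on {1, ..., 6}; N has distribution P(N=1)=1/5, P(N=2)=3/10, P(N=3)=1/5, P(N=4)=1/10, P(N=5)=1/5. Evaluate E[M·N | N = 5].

P(N = 5) = 1/5.
Summing MN·P(x,y) over outcomes with N = 5 gives 7/2.
E[M·N | N = 5] = (7/2) / (1/5) = 35/2.

35/2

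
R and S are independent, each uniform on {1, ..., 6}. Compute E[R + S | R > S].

P(R > S) = 5/12.
Summing (R+S)·P(x,y) over outcomes with R > S gives 35/12.
E[R + S | R > S] = (35/12) / (5/12) = 7.

7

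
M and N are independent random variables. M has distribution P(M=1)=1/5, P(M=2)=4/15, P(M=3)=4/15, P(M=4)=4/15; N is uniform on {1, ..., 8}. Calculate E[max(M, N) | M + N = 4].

P(M + N = 4) = 11/120.
Summing max(M,N)·P(x,y) over outcomes with M + N = 4 gives 29/120.
E[max(M, N) | M + N = 4] = (29/120) / (11/120) = 29/11.

29/11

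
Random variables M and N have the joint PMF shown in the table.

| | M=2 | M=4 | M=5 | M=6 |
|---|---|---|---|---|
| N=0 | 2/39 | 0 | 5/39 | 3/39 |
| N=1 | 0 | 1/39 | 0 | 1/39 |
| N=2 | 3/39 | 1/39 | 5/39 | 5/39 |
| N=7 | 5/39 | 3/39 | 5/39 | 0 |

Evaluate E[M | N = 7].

47/13

P(N = 7) = 1/3.
Summing M·P(M=x,N=y) over the conditioning event gives 47/39.
E[M | N = 7] = (47/39) / (1/3) = 47/13.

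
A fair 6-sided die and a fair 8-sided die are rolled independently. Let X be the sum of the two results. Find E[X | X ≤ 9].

P(X ≤ 9) = 11/16.
Σ over the event: 2·1/48 + 3·1/24 + 4·1/16 + 5·1/12 + 6·5/48 + 7·1/8 + 8·1/8 + 9·1/8 = 107/24.
E[X | X ≤ 9] = (107/24) / (11/16) = 214/33.

214/33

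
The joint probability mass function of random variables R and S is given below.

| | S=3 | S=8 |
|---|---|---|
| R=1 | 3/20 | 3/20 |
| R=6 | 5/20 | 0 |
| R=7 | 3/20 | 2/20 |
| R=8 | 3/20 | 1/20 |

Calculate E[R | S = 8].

P(S = 8) = 3/10.
Σ R·P over the event = 1·(3/20) + 7·(2/20) + 8·(1/20) = 5/4.
E[R | S = 8] = (5/4) / (3/10) = 25/6.

25/6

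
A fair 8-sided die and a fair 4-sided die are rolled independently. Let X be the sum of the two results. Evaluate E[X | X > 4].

P(X > 4) = 13/16.
Σ over the event: 5·1/8 + 6·1/8 + 7·1/8 + 8·1/8 + 9·1/8 + 10·3/32 + 11·1/16 + 12·1/32 = 51/8.
E[X | X > 4] = (51/8) / (13/16) = 102/13.

102/13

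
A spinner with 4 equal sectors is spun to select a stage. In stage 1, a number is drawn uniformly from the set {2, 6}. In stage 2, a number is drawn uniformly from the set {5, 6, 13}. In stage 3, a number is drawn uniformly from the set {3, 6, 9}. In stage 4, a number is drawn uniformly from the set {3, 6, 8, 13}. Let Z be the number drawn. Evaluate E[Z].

51/8

E[Z | stage 1] = (2+6)/2 = 4.
E[Z | stage 2] = (5+6+13)/3 = 8.
E[Z | stage 3] = (3+6+9)/3 = 6.
E[Z | stage 4] = (3+6+8+13)/4 = 15/2.
E[Z] = (1/4)·(4) + (1/4)·(8) + (1/4)·(6) + (1/4)·(15/2) = 51/8.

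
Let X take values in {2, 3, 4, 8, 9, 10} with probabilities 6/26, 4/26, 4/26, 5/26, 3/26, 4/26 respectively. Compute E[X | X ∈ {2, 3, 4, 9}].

P(X ∈ {2, 3, 4, 9}) = 17/26.
Σ over the event: 2·3/13 + 3·2/13 + 4·2/13 + 9·3/26 = 67/26.
E[X | X ∈ {2, 3, 4, 9}] = (67/26) / (17/26) = 67/17.

67/17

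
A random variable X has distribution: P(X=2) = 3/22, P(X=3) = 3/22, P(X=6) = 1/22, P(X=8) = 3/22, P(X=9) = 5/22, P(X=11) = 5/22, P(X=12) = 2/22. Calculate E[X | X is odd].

P(X is odd) = 13/22.
Σ over the event: 3·3/22 + 9·5/22 + 11·5/22 = 109/22.
E[X | X is odd] = (109/22) / (13/22) = 109/13.

109/13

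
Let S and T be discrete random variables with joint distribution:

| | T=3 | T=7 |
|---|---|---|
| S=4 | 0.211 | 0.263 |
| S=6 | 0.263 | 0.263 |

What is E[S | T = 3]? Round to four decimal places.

P(T = 3) = 0.474.
Summing S·P(S=x,T=y) over the conditioning event gives 2.422.
E[S | T = 3] = (2.422) / (0.474) = 5.1097.

5.1097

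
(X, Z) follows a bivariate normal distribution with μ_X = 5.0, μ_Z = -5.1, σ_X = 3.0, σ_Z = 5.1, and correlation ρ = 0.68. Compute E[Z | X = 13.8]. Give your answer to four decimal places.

5.0728

For a bivariate normal, E[Z | X=x] = μ_Z + ρ·(σ_Z/σ_X)·(x − μ_X).
E[Z | X=13.8] = -5.1 + (0.68)·(5.1/3.0)·(13.8 − (5.0)) = -5.1 + (1.156)·(8.8) = 5.0728.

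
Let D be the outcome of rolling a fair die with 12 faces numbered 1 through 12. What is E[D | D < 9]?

Given D < 9, D is equally likely to be any of {1, 2, 3, 4, 5, 6, 7, 8}.
E[D | D < 9] = (1 + 2 + 3 + 4 + 5 + 6 + 7 + 8) / 8 = 9/2.

9/2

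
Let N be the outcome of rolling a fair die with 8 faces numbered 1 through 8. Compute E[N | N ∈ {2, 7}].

9/2

P(N ∈ {2, 7}) = 1/4.
Σ over the event: 2·1/8 + 7·1/8 = 9/8.
E[N | N ∈ {2, 7}] = (9/8) / (1/4) = 9/2.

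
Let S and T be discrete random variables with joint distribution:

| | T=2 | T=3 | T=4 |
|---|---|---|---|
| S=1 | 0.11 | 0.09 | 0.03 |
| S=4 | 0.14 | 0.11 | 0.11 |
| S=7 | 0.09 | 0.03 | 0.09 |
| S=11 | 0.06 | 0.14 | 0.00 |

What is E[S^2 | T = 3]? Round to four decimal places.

P(T = 3) = 0.37.
Summing S^2·P(S=x,T=y) over the conditioning event gives 20.26.
E[S^2 | T = 3] = (20.26) / (0.37) = 54.7568.

54.7568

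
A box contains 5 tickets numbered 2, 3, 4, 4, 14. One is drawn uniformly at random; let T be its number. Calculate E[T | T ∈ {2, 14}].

P(T ∈ {2, 14}) = 2/5.
Σ over the event: 2·1/5 + 14·1/5 = 16/5.
E[T | T ∈ {2, 14}] = (16/5) / (2/5) = 8.

8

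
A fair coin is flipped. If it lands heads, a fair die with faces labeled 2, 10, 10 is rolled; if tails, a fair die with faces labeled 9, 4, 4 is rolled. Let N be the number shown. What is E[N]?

E[N | heads] = (2+10+10)/3 = 22/3.
E[N | tails] = (9+4+4)/3 = 17/3.
E[N] = (1/2)·(22/3) + (1/2)·(17/3) = 13/2.

13/2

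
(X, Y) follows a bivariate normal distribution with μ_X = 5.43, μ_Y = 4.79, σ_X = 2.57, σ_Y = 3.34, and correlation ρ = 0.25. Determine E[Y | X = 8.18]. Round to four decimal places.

5.6835

E[Y | X=x] = μ_Y + ρ(σ_Y/σ_X)(x − μ_X) for jointly normal variables.
E[Y | X=8.18] = 4.79 + (0.25)·(3.34/2.57)·(8.18 − (5.43)) = 4.79 + (0.3249)·(2.75) = 5.6835.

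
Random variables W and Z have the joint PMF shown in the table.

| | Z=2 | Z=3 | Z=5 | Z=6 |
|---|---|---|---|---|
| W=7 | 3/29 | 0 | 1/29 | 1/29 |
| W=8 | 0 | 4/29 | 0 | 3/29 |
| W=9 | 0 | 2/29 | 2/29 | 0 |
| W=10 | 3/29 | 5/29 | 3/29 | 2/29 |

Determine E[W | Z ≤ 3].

151/17

P(Z ≤ 3) = 17/29.
Σ W·P over the event = 7·(3/29) + 8·(4/29) + 9·(2/29) + 10·(3/29) + 10·(5/29) = 151/29.
E[W | Z ≤ 3] = (151/29) / (17/29) = 151/17.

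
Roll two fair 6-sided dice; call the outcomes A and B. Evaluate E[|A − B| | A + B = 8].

P(A + B = 8) = 5/36.
Summing |A−B|·P(x,y) over outcomes with A + B = 8 gives 1/3.
E[|A − B| | A + B = 8] = (1/3) / (5/36) = 12/5.

12/5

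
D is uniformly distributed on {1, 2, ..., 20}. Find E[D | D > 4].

25/2

P(D > 4) = 4/5.
E[D | D > 4] = (10) / (4/5) = 25/2.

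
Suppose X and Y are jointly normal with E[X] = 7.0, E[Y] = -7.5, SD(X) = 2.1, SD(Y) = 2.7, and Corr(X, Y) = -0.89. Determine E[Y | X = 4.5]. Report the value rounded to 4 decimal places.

-4.6393

E[Y | X=x] = μ_Y + ρ(σ_Y/σ_X)(x − μ_X) for jointly normal variables.
E[Y | X=4.5] = -7.5 + (-0.89)·(2.7/2.1)·(4.5 − (7.0)) = -7.5 + (-1.1443)·(-2.5) = -4.6393.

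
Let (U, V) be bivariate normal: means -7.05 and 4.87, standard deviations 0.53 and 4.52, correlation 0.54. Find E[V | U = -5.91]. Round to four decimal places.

For a bivariate normal, E[V | U=x] = μ_V + ρ·(σ_V/σ_U)·(x − μ_U).
E[V | U=-5.91] = 4.87 + (0.54)·(4.52/0.53)·(-5.91 − (-7.05)) = 4.87 + (4.6053)·(1.14) = 10.1200.

10.1200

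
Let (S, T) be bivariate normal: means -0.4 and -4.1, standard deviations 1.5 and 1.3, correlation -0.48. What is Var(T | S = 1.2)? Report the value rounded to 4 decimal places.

1.3006

For a bivariate normal, Var(T | S=x) = σ_T²(1 − ρ²).
Var(T | S=1.2) = (1.3)²·(1 − (-0.48)²) = 1.69·0.7696 = 1.3006.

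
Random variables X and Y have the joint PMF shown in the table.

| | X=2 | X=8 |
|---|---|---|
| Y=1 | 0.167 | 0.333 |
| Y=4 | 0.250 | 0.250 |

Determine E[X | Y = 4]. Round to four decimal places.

P(Y = 4) = 0.500.
Summing X·P(X=x,Y=y) over the conditioning event gives 2.500.
E[X | Y = 4] = (2.500) / (0.500) = 5.0000.

5.0000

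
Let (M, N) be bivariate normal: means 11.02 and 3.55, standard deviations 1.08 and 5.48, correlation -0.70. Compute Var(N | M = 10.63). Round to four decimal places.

15.3155

Var(N | M=x) = (1 − ρ²)·σ_N².
Var(N | M=10.63) = (5.48)²·(1 − (-0.70)²) = 30.0304·0.51 = 15.3155.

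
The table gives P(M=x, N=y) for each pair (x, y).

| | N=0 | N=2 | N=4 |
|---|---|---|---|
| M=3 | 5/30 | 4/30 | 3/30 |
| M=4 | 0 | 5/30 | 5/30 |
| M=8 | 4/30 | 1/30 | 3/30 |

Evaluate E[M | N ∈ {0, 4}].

5

P(N ∈ {0, 4}) = 2/3.
Σ M·P over the event = 3·(5/30) + 3·(3/30) + 4·(5/30) + 8·(4/30) + 8·(3/30) = 10/3.
E[M | N ∈ {0, 4}] = (10/3) / (2/3) = 5.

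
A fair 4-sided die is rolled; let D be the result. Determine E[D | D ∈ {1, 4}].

5/2

P(D ∈ {1, 4}) = 1/2.
Σ over the event: 1·1/4 + 4·1/4 = 5/4.
E[D | D ∈ {1, 4}] = (5/4) / (1/2) = 5/2.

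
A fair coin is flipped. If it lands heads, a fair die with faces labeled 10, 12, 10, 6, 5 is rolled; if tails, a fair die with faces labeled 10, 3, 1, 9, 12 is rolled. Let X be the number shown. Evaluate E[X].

E[X | heads] = (10+12+10+6+5)/5 = 43/5.
E[X | tails] = (10+3+1+9+12)/5 = 7.
By the law of total expectation,
E[X] = (1/2)·(43/5) + (1/2)·(7) = 39/5.

39/5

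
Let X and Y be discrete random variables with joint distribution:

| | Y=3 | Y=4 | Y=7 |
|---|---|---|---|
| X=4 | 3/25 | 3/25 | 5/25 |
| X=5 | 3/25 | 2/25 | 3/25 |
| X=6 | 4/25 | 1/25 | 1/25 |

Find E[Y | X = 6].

P(X = 6) = 6/25.
Σ Y·P over the event = 3·(4/25) + 4·(1/25) + 7·(1/25) = 23/25.
E[Y | X = 6] = (23/25) / (6/25) = 23/6.

23/6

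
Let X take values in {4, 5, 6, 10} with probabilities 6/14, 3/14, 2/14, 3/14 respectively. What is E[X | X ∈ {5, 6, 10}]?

57/8

P(X ∈ {5, 6, 10}) = 4/7.
Σ over the event: 5·3/14 + 6·1/7 + 10·3/14 = 57/14.
E[X | X ∈ {5, 6, 10}] = (57/14) / (4/7) = 57/8.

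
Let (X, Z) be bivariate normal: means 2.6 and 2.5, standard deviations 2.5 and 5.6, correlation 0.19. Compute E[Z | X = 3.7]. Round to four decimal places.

2.9682

The regression of Z on X has slope ρ·σ_Z/σ_X and passes through (μ_X, μ_Z).
E[Z | X=3.7] = 2.5 + (0.19)·(5.6/2.5)·(3.7 − (2.6)) = 2.5 + (0.4256)·(1.1) = 2.9682.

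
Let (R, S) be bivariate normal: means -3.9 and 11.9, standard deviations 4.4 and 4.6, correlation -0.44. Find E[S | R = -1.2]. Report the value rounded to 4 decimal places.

10.6580

E[S | R=x] = μ_S + ρ(σ_S/σ_R)(x − μ_R) for jointly normal variables.
E[S | R=-1.2] = 11.9 + (-0.44)·(4.6/4.4)·(-1.2 − (-3.9)) = 11.9 + (-0.46)·(2.7) = 10.6580.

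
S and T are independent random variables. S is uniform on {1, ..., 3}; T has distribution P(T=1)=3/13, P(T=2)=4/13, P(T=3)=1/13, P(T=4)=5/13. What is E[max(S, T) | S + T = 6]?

23/6

P(S + T = 6) = 2/13.
Summing max(S,T)·P(x,y) over outcomes with S + T = 6 gives 23/39.
E[max(S, T) | S + T = 6] = (23/39) / (2/13) = 23/6.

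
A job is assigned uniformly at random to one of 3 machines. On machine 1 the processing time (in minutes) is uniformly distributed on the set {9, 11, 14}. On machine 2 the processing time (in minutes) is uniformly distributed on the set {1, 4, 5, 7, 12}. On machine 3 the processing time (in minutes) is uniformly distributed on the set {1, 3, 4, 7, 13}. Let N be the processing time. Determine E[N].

E[N | machine 1] = (9+11+14)/3 = 34/3.
E[N | machine 2] = (1+4+5+7+12)/5 = 29/5.
E[N | machine 3] = (1+3+4+7+13)/5 = 28/5.
By the law of total expectation,
E[N] = (1/3)·(34/3) + (1/3)·(29/5) + (1/3)·(28/5) = 341/45.

341/45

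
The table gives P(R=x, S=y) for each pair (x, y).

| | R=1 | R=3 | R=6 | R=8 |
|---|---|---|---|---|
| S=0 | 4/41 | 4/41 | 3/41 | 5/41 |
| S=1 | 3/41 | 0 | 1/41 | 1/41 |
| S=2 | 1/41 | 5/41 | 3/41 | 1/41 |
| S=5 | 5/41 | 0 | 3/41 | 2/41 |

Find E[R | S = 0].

P(S = 0) = 16/41.
Σ R·P over the event = 1·(4/41) + 3·(4/41) + 6·(3/41) + 8·(5/41) = 74/41.
E[R | S = 0] = (74/41) / (16/41) = 37/8.

37/8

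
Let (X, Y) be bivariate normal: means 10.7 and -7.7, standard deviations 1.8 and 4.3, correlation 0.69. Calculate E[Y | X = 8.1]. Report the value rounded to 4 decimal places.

E[Y | X=x] = μ_Y + ρ(σ_Y/σ_X)(x − μ_X) for jointly normal variables.
E[Y | X=8.1] = -7.7 + (0.69)·(4.3/1.8)·(8.1 − (10.7)) = -7.7 + (1.64833)·(-2.6) = -11.9857.

-11.9857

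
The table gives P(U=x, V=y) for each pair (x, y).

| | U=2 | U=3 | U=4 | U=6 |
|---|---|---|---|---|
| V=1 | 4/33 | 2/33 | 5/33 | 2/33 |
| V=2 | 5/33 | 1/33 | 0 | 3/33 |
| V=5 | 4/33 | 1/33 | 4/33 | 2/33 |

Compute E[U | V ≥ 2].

7/2

P(V ≥ 2) = 20/33.
Σ U·P over the event = 2·(5/33) + 2·(4/33) + 3·(1/33) + 3·(1/33) + 4·(4/33) + 6·(3/33) + 6·(2/33) = 70/33.
E[U | V ≥ 2] = (70/33) / (20/33) = 7/2.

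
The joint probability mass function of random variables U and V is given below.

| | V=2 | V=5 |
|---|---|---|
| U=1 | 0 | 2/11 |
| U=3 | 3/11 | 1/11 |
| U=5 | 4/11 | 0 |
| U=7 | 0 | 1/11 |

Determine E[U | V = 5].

3

P(V = 5) = 4/11.
Σ U·P over the event = 1·(2/11) + 3·(1/11) + 7·(1/11) = 12/11.
E[U | V = 5] = (12/11) / (4/11) = 3.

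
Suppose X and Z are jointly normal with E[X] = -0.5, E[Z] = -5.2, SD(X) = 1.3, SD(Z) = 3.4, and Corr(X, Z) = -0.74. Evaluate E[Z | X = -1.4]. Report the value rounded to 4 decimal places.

-3.4582

E[Z | X=x] = μ_Z + ρ(σ_Z/σ_X)(x − μ_X) for jointly normal variables.
E[Z | X=-1.4] = -5.2 + (-0.74)·(3.4/1.3)·(-1.4 − (-0.5)) = -5.2 + (-1.93538)·(-0.9) = -3.4582.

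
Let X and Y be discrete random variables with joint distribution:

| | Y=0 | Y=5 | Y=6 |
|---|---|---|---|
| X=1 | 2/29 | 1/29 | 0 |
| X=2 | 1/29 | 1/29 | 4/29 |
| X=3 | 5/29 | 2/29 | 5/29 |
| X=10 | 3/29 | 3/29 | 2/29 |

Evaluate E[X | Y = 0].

P(Y = 0) = 11/29.
Σ X·P over the event = 1·(2/29) + 2·(1/29) + 3·(5/29) + 10·(3/29) = 49/29.
E[X | Y = 0] = (49/29) / (11/29) = 49/11.

49/11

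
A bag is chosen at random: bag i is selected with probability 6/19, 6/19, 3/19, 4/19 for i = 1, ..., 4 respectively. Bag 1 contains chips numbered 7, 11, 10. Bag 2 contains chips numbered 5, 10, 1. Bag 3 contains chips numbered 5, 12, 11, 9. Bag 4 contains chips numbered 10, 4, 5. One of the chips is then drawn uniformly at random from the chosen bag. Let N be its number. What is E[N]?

E[N | bag 1] = (7+11+10)/3 = 28/3.
E[N | bag 2] = (5+10+1)/3 = 16/3.
E[N | bag 3] = (5+12+11+9)/4 = 37/4.
E[N | bag 4] = (10+4+5)/3 = 19/3.
E[N] = (6/19)·(28/3) + (6/19)·(16/3) + (3/19)·(37/4) + (4/19)·(19/3) = 1693/228.

1693/228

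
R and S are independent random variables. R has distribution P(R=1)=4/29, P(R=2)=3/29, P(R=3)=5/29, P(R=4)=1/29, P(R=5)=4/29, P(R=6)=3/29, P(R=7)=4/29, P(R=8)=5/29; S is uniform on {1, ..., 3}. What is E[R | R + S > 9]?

54/7

P(R + S > 9) = 14/87.
Summing R·P(x,y) over outcomes with R + S > 9 gives 36/29.
E[R | R + S > 9] = (36/29) / (14/87) = 54/7.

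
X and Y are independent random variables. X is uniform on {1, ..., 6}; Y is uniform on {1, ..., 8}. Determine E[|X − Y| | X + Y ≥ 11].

11/5

Outcomes with X + Y ≥ 11: (3,8), (4,7), (4,8), (5,6), (5,7), (5,8), (6,5), (6,6), (6,7), (6,8), each with probability 1/48.
E[|X − Y| | X + Y ≥ 11] = (5 + 3 + 4 + 1 + 2 + 3 + 1 + 0 + 1 + 2) / 10 = 11/5.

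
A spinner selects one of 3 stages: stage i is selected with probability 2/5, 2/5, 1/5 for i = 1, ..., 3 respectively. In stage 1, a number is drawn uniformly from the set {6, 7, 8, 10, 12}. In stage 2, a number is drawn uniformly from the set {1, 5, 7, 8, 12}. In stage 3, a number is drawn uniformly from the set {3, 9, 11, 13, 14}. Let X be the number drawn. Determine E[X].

E[X | stage 1] = (6+7+8+10+12)/5 = 43/5.
E[X | stage 2] = (1+5+7+8+12)/5 = 33/5.
E[X | stage 3] = (3+9+11+13+14)/5 = 10.
By the law of total expectation,
E[X] = (2/5)·(43/5) + (2/5)·(33/5) + (1/5)·(10) = 202/25.

202/25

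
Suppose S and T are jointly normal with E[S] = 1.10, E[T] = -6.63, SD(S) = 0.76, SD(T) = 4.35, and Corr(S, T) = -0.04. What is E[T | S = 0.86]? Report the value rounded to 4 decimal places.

-6.5751

The regression of T on S has slope ρ·σ_T/σ_S and passes through (μ_S, μ_T).
E[T | S=0.86] = -6.63 + (-0.04)·(4.35/0.76)·(0.86 − (1.10)) = -6.63 + (-0.22895)·(-0.24) = -6.5751.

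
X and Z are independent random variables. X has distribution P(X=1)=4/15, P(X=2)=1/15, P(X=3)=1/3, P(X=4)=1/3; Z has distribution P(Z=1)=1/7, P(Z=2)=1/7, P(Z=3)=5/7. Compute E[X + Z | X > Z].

139/23

P(X > Z) = 46/105.
Summing (X+Z)·P(x,y) over outcomes with X > Z gives 278/105.
E[X + Z | X > Z] = (278/105) / (46/105) = 139/23.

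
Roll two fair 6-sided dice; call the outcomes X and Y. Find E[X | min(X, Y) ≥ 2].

4

P(min(X, Y) ≥ 2) = 25/36.
Summing X·P(x,y) over outcomes with min(X, Y) ≥ 2 gives 25/9.
E[X | min(X, Y) ≥ 2] = (25/9) / (25/36) = 4.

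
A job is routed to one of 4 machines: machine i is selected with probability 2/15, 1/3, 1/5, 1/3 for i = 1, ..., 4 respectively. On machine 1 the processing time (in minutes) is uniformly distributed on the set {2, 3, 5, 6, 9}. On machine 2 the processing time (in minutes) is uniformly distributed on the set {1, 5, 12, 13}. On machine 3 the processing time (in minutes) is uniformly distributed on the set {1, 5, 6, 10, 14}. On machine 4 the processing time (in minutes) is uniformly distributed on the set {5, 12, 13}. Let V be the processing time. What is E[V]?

2407/300

E[V | machine 1] = (2+3+5+6+9)/5 = 5.
E[V | machine 2] = (1+5+12+13)/4 = 31/4.
E[V | machine 3] = (1+5+6+10+14)/5 = 36/5.
E[V | machine 4] = (5+12+13)/3 = 10.
E[V] = (2/15)·(5) + (1/3)·(31/4) + (1/5)·(36/5) + (1/3)·(10) = 2407/300.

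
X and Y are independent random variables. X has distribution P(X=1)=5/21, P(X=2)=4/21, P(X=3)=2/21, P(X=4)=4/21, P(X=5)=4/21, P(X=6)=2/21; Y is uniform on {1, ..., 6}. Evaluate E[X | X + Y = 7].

P(X + Y = 7) = 1/6.
Summing X·P(x,y) over outcomes with X + Y = 7 gives 67/126.
E[X | X + Y = 7] = (67/126) / (1/6) = 67/21.

67/21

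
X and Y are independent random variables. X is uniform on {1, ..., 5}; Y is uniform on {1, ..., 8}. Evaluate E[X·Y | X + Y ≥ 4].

535/37

P(X + Y ≥ 4) = 37/40.
Summing XY·P(x,y) over outcomes with X + Y ≥ 4 gives 107/8.
E[X·Y | X + Y ≥ 4] = (107/8) / (37/40) = 535/37.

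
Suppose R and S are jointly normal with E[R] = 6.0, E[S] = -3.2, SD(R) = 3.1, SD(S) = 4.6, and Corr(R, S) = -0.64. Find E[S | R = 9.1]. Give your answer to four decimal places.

For a bivariate normal, E[S | R=x] = μ_S + ρ·(σ_S/σ_R)·(x − μ_R).
E[S | R=9.1] = -3.2 + (-0.64)·(4.6/3.1)·(9.1 − (6.0)) = -3.2 + (-0.94968)·(3.1) = -6.1440.

-6.1440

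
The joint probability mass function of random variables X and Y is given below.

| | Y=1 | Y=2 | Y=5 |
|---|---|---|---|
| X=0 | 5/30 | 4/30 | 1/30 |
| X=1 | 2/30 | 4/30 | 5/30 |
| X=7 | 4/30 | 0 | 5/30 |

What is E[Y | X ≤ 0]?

9/5

P(X ≤ 0) = 1/3.
Σ Y·P over the event = 1·(5/30) + 2·(4/30) + 5·(1/30) = 3/5.
E[Y | X ≤ 0] = (3/5) / (1/3) = 9/5.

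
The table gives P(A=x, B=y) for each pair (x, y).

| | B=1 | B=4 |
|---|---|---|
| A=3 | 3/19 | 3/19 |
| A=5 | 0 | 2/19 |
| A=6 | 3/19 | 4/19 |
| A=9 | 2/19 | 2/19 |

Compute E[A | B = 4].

61/11

P(B = 4) = 11/19.
Σ A·P over the event = 3·(3/19) + 5·(2/19) + 6·(4/19) + 9·(2/19) = 61/19.
E[A | B = 4] = (61/19) / (11/19) = 61/11.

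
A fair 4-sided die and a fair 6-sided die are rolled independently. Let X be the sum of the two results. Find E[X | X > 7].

P(X > 7) = 1/4.
Σ over the event: 8·1/8 + 9·1/12 + 10·1/24 = 13/6.
E[X | X > 7] = (13/6) / (1/4) = 26/3.

26/3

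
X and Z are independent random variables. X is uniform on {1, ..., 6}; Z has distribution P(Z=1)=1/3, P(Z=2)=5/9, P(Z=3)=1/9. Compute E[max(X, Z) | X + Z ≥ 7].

11/2

P(X + Z ≥ 7) = 8/27.
Summing max(X,Z)·P(x,y) over outcomes with X + Z ≥ 7 gives 44/27.
E[max(X, Z) | X + Z ≥ 7] = (44/27) / (8/27) = 11/2.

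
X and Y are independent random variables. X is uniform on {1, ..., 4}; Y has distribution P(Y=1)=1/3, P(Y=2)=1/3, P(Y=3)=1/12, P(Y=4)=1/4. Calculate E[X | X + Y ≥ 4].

26/9

P(X + Y ≥ 4) = 3/4.
Summing X·P(x,y) over outcomes with X + Y ≥ 4 gives 13/6.
E[X | X + Y ≥ 4] = (13/6) / (3/4) = 26/9.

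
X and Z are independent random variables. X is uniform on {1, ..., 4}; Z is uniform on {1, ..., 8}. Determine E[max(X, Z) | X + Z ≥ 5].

P(X + Z ≥ 5) = 13/16.
Summing max(X,Z)·P(x,y) over outcomes with X + Z ≥ 5 gives 141/32.
E[max(X, Z) | X + Z ≥ 5] = (141/32) / (13/16) = 141/26.

141/26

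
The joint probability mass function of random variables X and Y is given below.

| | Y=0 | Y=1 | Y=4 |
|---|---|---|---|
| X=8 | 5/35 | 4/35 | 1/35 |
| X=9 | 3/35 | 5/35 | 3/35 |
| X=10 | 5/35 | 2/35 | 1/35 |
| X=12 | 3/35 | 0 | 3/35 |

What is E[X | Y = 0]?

P(Y = 0) = 16/35.
Σ X·P over the event = 8·(5/35) + 9·(3/35) + 10·(5/35) + 12·(3/35) = 153/35.
E[X | Y = 0] = (153/35) / (16/35) = 153/16.

153/16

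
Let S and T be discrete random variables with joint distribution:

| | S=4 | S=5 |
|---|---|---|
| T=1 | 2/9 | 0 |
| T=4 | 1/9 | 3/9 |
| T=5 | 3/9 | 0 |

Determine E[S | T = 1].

P(T = 1) = 2/9.
Summing S·P(S=x,T=y) over the conditioning event gives 8/9.
E[S | T = 1] = (8/9) / (2/9) = 4.

4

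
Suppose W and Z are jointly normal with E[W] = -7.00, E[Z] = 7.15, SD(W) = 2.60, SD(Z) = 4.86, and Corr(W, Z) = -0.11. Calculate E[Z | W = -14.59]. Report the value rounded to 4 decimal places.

For a bivariate normal, E[Z | W=x] = μ_Z + ρ·(σ_Z/σ_W)·(x − μ_W).
E[Z | W=-14.59] = 7.15 + (-0.11)·(4.86/2.60)·(-14.59 − (-7.00)) = 7.15 + (-0.205615)·(-7.59) = 8.7106.

8.7106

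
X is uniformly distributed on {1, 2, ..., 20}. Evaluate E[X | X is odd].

Given X is odd, X is equally likely to be any of {1, 3, 5, 7, 9, 11, 13, 15, 17, 19}.
E[X | X is odd] = (1 + 3 + 5 + 7 + 9 + 11 + 13 + 15 + 17 + 19) / 10 = 10.

10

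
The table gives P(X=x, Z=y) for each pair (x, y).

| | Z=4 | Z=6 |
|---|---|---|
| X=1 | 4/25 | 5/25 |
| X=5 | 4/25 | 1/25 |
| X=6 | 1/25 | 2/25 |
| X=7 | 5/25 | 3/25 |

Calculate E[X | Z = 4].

65/14

P(Z = 4) = 14/25.
Σ X·P over the event = 1·(4/25) + 5·(4/25) + 6·(1/25) + 7·(5/25) = 13/5.
E[X | Z = 4] = (13/5) / (14/25) = 65/14.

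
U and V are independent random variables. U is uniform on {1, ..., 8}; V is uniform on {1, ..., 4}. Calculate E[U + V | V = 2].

13/2

P(V = 2) = 1/4.
Summing (U+V)·P(x,y) over outcomes with V = 2 gives 13/8.
E[U + V | V = 2] = (13/8) / (1/4) = 13/2.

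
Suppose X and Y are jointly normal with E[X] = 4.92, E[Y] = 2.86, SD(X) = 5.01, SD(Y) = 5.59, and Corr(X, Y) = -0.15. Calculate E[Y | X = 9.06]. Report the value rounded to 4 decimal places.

2.1671

The regression of Y on X has slope ρ·σ_Y/σ_X and passes through (μ_X, μ_Y).
E[Y | X=9.06] = 2.86 + (-0.15)·(5.59/5.01)·(9.06 − (4.92)) = 2.86 + (-0.16737)·(4.14) = 2.1671.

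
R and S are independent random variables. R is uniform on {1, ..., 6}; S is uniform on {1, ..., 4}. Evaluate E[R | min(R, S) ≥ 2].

P(min(R, S) ≥ 2) = 5/8.
Summing R·P(x,y) over outcomes with min(R, S) ≥ 2 gives 5/2.
E[R | min(R, S) ≥ 2] = (5/2) / (5/8) = 4.

4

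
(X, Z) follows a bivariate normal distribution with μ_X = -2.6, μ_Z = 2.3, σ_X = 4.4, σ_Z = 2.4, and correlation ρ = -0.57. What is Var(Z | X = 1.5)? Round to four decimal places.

3.8886

The conditional variance in a bivariate normal is σ_Z²(1 − ρ²), independent of x.
Var(Z | X=1.5) = (2.4)²·(1 − (-0.57)²) = 5.76·0.6751 = 3.8886.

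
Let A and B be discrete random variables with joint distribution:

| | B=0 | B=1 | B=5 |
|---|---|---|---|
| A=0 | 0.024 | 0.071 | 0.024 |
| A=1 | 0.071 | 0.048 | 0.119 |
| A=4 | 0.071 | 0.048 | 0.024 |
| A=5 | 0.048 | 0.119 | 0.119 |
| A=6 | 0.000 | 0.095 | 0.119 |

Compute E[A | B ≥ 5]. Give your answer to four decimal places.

3.7630

P(B ≥ 5) = 0.405.
Σ A·P over the event = 0·(0.024) + 1·(0.119) + 4·(0.024) + 5·(0.119) + 6·(0.119) = 1.524.
E[A | B ≥ 5] = (1.524) / (0.405) = 3.7630.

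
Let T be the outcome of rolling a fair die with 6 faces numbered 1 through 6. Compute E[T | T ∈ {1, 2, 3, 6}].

P(T ∈ {1, 2, 3, 6}) = 2/3.
Σ over the event: 1·1/6 + 2·1/6 + 3·1/6 + 6·1/6 = 2.
E[T | T ∈ {1, 2, 3, 6}] = (2) / (2/3) = 3.

3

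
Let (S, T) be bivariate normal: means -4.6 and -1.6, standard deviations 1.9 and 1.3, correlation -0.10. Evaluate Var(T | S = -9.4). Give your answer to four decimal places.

The conditional variance in a bivariate normal is σ_T²(1 − ρ²), independent of x.
Var(T | S=-9.4) = (1.3)²·(1 − (-0.10)²) = 1.69·0.99 = 1.6731.

1.6731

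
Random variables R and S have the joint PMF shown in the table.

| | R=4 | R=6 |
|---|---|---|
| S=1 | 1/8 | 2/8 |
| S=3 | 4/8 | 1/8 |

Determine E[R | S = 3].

22/5

P(S = 3) = 5/8.
Σ R·P over the event = 4·(4/8) + 6·(1/8) = 11/4.
E[R | S = 3] = (11/4) / (5/8) = 22/5.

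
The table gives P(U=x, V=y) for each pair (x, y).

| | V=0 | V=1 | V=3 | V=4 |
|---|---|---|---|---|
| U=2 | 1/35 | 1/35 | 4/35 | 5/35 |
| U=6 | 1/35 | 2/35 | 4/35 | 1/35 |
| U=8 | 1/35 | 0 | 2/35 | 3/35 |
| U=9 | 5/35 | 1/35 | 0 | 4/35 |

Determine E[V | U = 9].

P(U = 9) = 2/7.
Σ V·P over the event = 0·(5/35) + 1·(1/35) + 4·(4/35) = 17/35.
E[V | U = 9] = (17/35) / (2/7) = 17/10.

17/10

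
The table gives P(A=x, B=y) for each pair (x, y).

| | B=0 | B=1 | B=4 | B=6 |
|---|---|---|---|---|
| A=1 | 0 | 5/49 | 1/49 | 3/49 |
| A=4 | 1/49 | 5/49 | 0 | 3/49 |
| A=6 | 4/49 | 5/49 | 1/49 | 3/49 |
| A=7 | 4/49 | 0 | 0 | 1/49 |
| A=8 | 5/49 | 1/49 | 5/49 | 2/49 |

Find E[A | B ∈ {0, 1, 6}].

P(B ∈ {0, 1, 6}) = 6/7.
Summing A·P(A=x,B=y) over the conditioning event gives 215/49.
E[A | B ∈ {0, 1, 6}] = (215/49) / (6/7) = 215/42.

215/42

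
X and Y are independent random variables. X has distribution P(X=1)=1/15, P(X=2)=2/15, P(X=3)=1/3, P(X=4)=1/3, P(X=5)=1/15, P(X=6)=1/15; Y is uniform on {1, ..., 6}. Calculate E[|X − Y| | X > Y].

2

P(X > Y) = 2/5.
Summing |X−Y|·P(x,y) over outcomes with X > Y gives 4/5.
E[|X − Y| | X > Y] = (4/5) / (2/5) = 2.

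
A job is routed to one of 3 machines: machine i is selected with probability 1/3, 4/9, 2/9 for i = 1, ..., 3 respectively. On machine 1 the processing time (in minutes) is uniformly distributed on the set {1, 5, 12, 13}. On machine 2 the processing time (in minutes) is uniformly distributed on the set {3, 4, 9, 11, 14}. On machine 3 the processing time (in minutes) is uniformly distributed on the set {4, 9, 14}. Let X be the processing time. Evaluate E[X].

E[X | machine 1] = (1+5+12+13)/4 = 31/4.
E[X | machine 2] = (3+4+9+11+14)/5 = 41/5.
E[X | machine 3] = (4+9+14)/3 = 9.
By the law of total expectation,
E[X] = (1/3)·(31/4) + (4/9)·(41/5) + (2/9)·(9) = 1481/180.

1481/180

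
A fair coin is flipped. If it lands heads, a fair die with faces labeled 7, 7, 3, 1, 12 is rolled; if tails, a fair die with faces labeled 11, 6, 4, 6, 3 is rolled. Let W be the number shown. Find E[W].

E[W | heads] = (7+7+3+1+12)/5 = 6.
E[W | tails] = (11+6+4+6+3)/5 = 6.
E[W] = (1/2)·(6) + (1/2)·(6) = 6.

6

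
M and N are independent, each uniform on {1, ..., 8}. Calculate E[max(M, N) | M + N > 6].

P(M + N > 6) = 49/64.
Summing max(M,N)·P(x,y) over outcomes with M + N > 6 gives 81/16.
E[max(M, N) | M + N > 6] = (81/16) / (49/64) = 324/49.

324/49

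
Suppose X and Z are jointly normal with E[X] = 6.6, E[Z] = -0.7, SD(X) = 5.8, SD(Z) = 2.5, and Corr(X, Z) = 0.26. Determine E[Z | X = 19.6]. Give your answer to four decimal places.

0.7569

The regression of Z on X has slope ρ·σ_Z/σ_X and passes through (μ_X, μ_Z).
E[Z | X=19.6] = -0.7 + (0.26)·(2.5/5.8)·(19.6 − (6.6)) = -0.7 + (0.11207)·(13) = 0.7569.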